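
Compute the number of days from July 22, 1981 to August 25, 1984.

July 22, 1981 → July 22, 1982: 365 days.
July 22, 1982 → July 22, 1983: 365 days.
July 22, 1983 → July 22, 1984: 366 days (1984 is a leap year).
July 1984: 31 − 22 = 9 days remain.
August 1–25, 1984: 25 days.
Residual: 34 days.
Total: 1130 days.

1130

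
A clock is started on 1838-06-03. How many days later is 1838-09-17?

106

June 1838: 30 − 3 = 27 days remain.
Then July (31), August (31): 31 + 31 = 62 days.
September 1–17, 1838: 17 days.
Total: 27 + 62 + 17 = 106 days.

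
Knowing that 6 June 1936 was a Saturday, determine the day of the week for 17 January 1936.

Friday

Count forward from the earlier date (January 17, 1936) to the later (June 6, 1936):
January 1936: 31 − 17 = 14 days remain.
Then February 1936 (29), March (31), April (30), May (31): 29 + 31 + 30 + 31 = 121 days.
June 1–6, 1936: 6 days.
Total: 14 + 121 + 6 = 141 days.
141 mod 7 = 1, so 1 day before Saturday is Friday.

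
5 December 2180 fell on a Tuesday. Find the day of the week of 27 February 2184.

Friday

Day-of-year of December 5, 2180: 340.
Day-of-year of February 27, 2184: 58.
2180 has 366 days, so 366 − 340 = 26 days remain in 2180.
Full years: 2181: 365; 2182: 365; 2183: 365. Sum = 1095.
Total: 26 + 1095 + 58 = 1179 days.
1179 mod 7 = 3, so 3 days after Tuesday is Friday.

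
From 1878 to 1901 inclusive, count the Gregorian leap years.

5

Years divisible by 4 in [1878, 1901]: 1880, 1884, 1888, 1892, 1896, 1900.
Of these, 1900 is divisible by 100 but not 400, so not leap.
Leap years: 6 − 1 = 5.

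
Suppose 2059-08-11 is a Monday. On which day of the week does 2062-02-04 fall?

Day-of-year of August 11, 2059: 223.
Day-of-year of February 4, 2062: 35.
2059 has 365 days, so 365 − 223 = 142 days remain in 2059.
Full years: 2060: 366; 2061: 365. Sum = 731.
Total: 142 + 731 + 35 = 908 days.
908 mod 7 = 5, so 5 days after Monday is Saturday.

Saturday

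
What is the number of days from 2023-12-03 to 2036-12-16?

4762

Day-of-year of December 3, 2023: 337.
Day-of-year of December 16, 2036: 351.
2023 has 365 days, so 365 − 337 = 28 days remain in 2023.
Full years 2024–2035: 9 common + 3 leap = 9×365 + 3×366 = 4383 days.
Total: 28 + 4383 + 351 = 4762 days.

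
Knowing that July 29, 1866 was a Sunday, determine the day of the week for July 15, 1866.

Sunday

Count forward from the earlier date (July 15, 1866) to the later (July 29, 1866):
Within July 1866: 29 − 15 = 14 days.
14 is a multiple of 7, so July 15, 1866 falls on the same weekday: Sunday.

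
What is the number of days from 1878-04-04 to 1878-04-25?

21

Within April 1878: 25 − 4 = 21 days.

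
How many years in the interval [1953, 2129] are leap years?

Years divisible by 4: 1956, 1960, …, 2128 — 44 in all.
Of these, 2100 is divisible by 100 but not 400, so not leap.
2000 is divisible by 400, so still leap.
Leap years: 44 − 1 = 43.

43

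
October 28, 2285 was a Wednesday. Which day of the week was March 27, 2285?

Count forward from the earlier date (March 27, 2285) to the later (October 28, 2285):
March 2285: 31 − 27 = 4 days remain.
Then April (30), May (31), June (30), July (31), August (31), September (30): 30 + 31 + 30 + 31 + 31 + 30 = 183 days.
October 1–28, 2285: 28 days.
Total: 4 + 183 + 28 = 215 days.
215 mod 7 = 5, so 5 days before Wednesday is Friday.

Friday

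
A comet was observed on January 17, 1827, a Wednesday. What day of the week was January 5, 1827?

Count forward from the earlier date (January 5, 1827) to the later (January 17, 1827):
Within January 1827: 17 − 5 = 12 days.
12 mod 7 = 5, so 5 days before Wednesday is Friday.

Friday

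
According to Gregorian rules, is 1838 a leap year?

1838 is not a leap year.

No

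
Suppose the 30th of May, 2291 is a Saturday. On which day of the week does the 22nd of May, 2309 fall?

From May 30, 2291 to May 30, 2308: 17 years, of which 4 contain a Feb 29 — 13×365 + 4×366 = 6209 days.
(2300 is not a leap year (divisible by 100 but not 400).)
May 2308: 31 − 30 = 1 day remains.
Then 11 full months totalling 334 days.
May 1–22, 2309: 22 days.
Residual: 357 days.
Total: 6566 days.
6566 is a multiple of 7, so the 22nd of May, 2309 falls on the same weekday: Saturday.

Saturday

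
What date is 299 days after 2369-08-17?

2370-06-12

Count 299 days after August 17, 2369:
August 2369: 31 − 17 = 14 days remain.
Then 9 full months totalling 273 days.
June 1–12, 2370: 12 days.
Residual: 299 days.
Total: 299 days.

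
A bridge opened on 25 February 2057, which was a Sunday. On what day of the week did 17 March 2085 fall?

Saturday

From February 25, 2057 to February 25, 2085: 28 years, of which 7 contain a Feb 29 — 21×365 + 7×366 = 10227 days.
February 2085: 28 − 25 = 3 days remain (2085 is not a leap year, so February has 28 days).
March 1–17, 2085: 17 days.
Residual: 20 days.
Total: 10247 days.
10247 mod 7 = 6, so 6 days after Sunday is Saturday.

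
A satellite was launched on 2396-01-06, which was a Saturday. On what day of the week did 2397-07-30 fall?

Wednesday

January 6, 2396 → January 6, 2397: 366 days (2396 is a leap year).
January 2397: 31 − 6 = 25 days remain.
Then February 2397 (28), March (31), April (30), May (31), June (30): 28 + 31 + 30 + 31 + 30 = 150 days.
July 1–30, 2397: 30 days.
Residual: 205 days.
Total: 571 days.
571 mod 7 = 4, so 4 days after Saturday is Wednesday.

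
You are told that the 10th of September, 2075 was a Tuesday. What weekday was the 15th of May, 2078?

September 10, 2075 → September 10, 2076: 366 days (2076 is a leap year).
September 10, 2076 → September 10, 2077: 365 days.
September 2077: 30 − 10 = 20 days remain.
Then October (31), November (30), December (31), January (31), February 2078 (28), March (31), April (30): 31 + 30 + 31 + 31 + 28 + 31 + 30 = 212 days.
May 1–15, 2078: 15 days.
Residual: 247 days.
Total: 978 days.
978 mod 7 = 5, so 5 days after Tuesday is Sunday.

Sunday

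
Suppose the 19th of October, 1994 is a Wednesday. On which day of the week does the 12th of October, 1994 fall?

Wednesday

Count forward from the earlier date (October 12, 1994) to the later (October 19, 1994):
Within October 1994: 19 − 12 = 7 days.
7 is a multiple of 7, so the 12th of October, 1994 falls on the same weekday: Wednesday.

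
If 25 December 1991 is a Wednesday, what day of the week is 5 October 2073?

Day-of-year of December 25, 1991: 359.
Day-of-year of October 5, 2073: 278.
1991 has 365 days, so 365 − 359 = 6 days remain in 1991.
Full years 1992–2072: 60 common + 21 leap = 60×365 + 21×366 = 29586 days.
Total: 6 + 29586 + 278 = 29870 days.
29870 mod 7 = 1, so 1 day after Wednesday is Thursday.

Thursday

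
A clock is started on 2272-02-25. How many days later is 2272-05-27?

92

February 2272: 29 − 25 = 4 days remain (2272 is a leap year, so February has 29 days).
Then March (31), April (30): 31 + 30 = 61 days.
May 1–27, 2272: 27 days.
Total: 4 + 61 + 27 = 92 days.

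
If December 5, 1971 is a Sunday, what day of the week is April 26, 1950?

Count forward from the earlier date (April 26, 1950) to the later (December 5, 1971):
From April 26, 1950 to April 26, 1971: 21 years, of which 5 contain a Feb 29 — 16×365 + 5×366 = 7670 days.
April 1971: 30 − 26 = 4 days remain.
Then May (31), June (30), July (31), August (31), September (30), October (31), November (30): 31 + 30 + 31 + 31 + 30 + 31 + 30 = 214 days.
December 1–5, 1971: 5 days.
Residual: 223 days.
Total: 7893 days.
7893 mod 7 = 4, so 4 days before Sunday is Wednesday.

Wednesday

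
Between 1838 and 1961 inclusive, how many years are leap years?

Years divisible by 4: 1840, 1844, …, 1960 — 31 in all.
Of these, 1900 is divisible by 100 but not 400, so not leap.
Leap years: 31 − 1 = 30.

30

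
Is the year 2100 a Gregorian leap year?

No

2100 is not a leap year (divisible by 100 but not 400).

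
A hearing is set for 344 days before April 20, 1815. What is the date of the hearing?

May 11, 1814

Count 344 days before April 20, 1815:
Day-of-year of May 11, 1814: 131.
Day-of-year of April 20, 1815: 110.
1814 has 365 days, so 365 − 131 = 234 days remain in 1814.
Total: 234 + 110 = 344 days.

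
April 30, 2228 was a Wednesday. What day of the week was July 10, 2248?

Day-of-year of April 30, 2228: 121.
Day-of-year of July 10, 2248: 192.
2228 has 366 days, so 366 − 121 = 245 days remain in 2228.
Full years 2229–2247: 15 common + 4 leap = 15×365 + 4×366 = 6939 days.
Total: 245 + 6939 + 192 = 7376 days.
7376 mod 7 = 5, so 5 days after Wednesday is Monday.

Monday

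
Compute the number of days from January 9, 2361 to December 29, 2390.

10946

Day-of-year of January 9, 2361: 9.
Day-of-year of December 29, 2390: 363.
2361 has 365 days, so 365 − 9 = 356 days remain in 2361.
Full years 2362–2389: 21 common + 7 leap = 21×365 + 7×366 = 10227 days.
Total: 356 + 10227 + 363 = 10946 days.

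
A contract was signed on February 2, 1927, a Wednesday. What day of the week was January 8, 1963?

Day-of-year of February 2, 1927: 33.
Day-of-year of January 8, 1963: 8.
1927 has 365 days, so 365 − 33 = 332 days remain in 1927.
Full years 1928–1962: 26 common + 9 leap = 26×365 + 9×366 = 12784 days.
Total: 332 + 12784 + 8 = 13124 days.
13124 mod 7 = 6, so 6 days after Wednesday is Tuesday.

Tuesday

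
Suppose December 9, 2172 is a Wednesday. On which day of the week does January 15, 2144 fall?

Wednesday

Count forward from the earlier date (January 15, 2144) to the later (December 9, 2172):
Day-of-year of January 15, 2144: 15.
Day-of-year of December 9, 2172: 344.
2144 has 366 days, so 366 − 15 = 351 days remain in 2144.
Full years 2145–2171: 21 common + 6 leap = 21×365 + 6×366 = 9861 days.
Total: 351 + 9861 + 344 = 10556 days.
10556 is a multiple of 7, so January 15, 2144 falls on the same weekday: Wednesday.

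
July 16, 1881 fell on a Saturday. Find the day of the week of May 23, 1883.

July 1881: 31 − 16 = 15 days remain.
Then 21 full months totalling 638 days.
May 1–23, 1883: 23 days.
Total: 15 + 638 + 23 = 676 days.
676 mod 7 = 4, so 4 days after Saturday is Wednesday.

Wednesday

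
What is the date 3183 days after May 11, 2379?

January 27, 2388

Count 3183 days after May 11, 2379:
From May 11, 2379 to May 11, 2387: 8 years, of which 2 contain a Feb 29 — 6×365 + 2×366 = 2922 days.
May 2387: 31 − 11 = 20 days remain.
Then June (30), July (31), August (31), September (30), October (31), November (30), December (31): 30 + 31 + 31 + 30 + 31 + 30 + 31 = 214 days.
January 1–27, 2388: 27 days.
Residual: 261 days.
Total: 3183 days.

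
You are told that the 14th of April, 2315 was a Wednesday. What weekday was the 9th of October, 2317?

Day-of-year of April 14, 2315: 104.
Day-of-year of October 9, 2317: 282.
2315 has 365 days, so 365 − 104 = 261 days remain in 2315.
Full years: 2316: 366. Sum = 366.
Total: 261 + 366 + 282 = 909 days.
909 mod 7 = 6, so 6 days after Wednesday is Tuesday.

Tuesday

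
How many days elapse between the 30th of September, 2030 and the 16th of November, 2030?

47

September 2030: 30 − 30 = 0 days remain.
Then October (31): 31 days.
November 1–16, 2030: 16 days.
Total: 0 + 31 + 16 = 47 days.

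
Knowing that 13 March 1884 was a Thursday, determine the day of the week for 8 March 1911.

Wednesday

From March 13, 1884 to March 13, 1910: 26 years, of which 5 contain a Feb 29 — 21×365 + 5×366 = 9495 days.
(1900 is not a leap year (divisible by 100 but not 400).)
March 1910: 31 − 13 = 18 days remain.
Then 11 full months totalling 334 days.
March 1–8, 1911: 8 days.
Residual: 360 days.
Total: 9855 days.
9855 mod 7 = 6, so 6 days after Thursday is Wednesday.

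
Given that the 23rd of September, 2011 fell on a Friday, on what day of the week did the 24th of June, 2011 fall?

Count forward from the earlier date (June 24, 2011) to the later (September 23, 2011):
June 2011: 30 − 24 = 6 days remain.
Then July (31), August (31): 31 + 31 = 62 days.
September 1–23, 2011: 23 days.
Total: 6 + 62 + 23 = 91 days.
91 is a multiple of 7, so the 24th of June, 2011 falls on the same weekday: Friday.

Friday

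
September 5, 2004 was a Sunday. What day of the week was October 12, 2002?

Count forward from the earlier date (October 12, 2002) to the later (September 5, 2004):
October 12, 2002 → October 12, 2003: 365 days.
October 2003: 31 − 12 = 19 days remain.
Then 10 full months totalling 305 days.
September 1–5, 2004: 5 days.
Residual: 329 days.
Total: 694 days.
694 mod 7 = 1, so 1 day before Sunday is Saturday.

Saturday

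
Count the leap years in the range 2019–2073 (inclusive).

14

Years divisible by 4: 2020, 2024, …, 2072 — 14 in all.
No century exceptions apply. Count: 14.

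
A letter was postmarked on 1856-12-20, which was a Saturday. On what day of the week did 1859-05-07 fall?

Saturday

December 20, 1856 → December 20, 1857: 365 days.
December 20, 1857 → December 20, 1858: 365 days.
December 1858: 31 − 20 = 11 days remain.
Then January (31), February 1859 (28), March (31), April (30): 31 + 28 + 31 + 30 = 120 days.
May 1–7, 1859: 7 days.
Residual: 138 days.
Total: 868 days.
868 is a multiple of 7, so 1859-05-07 falls on the same weekday: Saturday.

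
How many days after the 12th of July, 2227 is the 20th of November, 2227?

July 2227: 31 − 12 = 19 days remain.
Then August (31), September (30), October (31): 31 + 30 + 31 = 92 days.
November 1–20, 2227: 20 days.
Total: 19 + 92 + 20 = 131 days.

131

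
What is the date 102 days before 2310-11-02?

2310-07-23

Count 102 days before November 2, 2310:
July 2310: 31 − 23 = 8 days remain.
Then August (31), September (30), October (31): 31 + 30 + 31 = 92 days.
November 1–2, 2310: 2 days.
Total: 8 + 92 + 2 = 102 days.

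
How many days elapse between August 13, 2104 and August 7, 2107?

1089

Day-of-year of August 13, 2104: 226.
Day-of-year of August 7, 2107: 219.
2104 has 366 days, so 366 − 226 = 140 days remain in 2104.
Full years: 2105: 365; 2106: 365. Sum = 730.
Total: 140 + 730 + 219 = 1089 days.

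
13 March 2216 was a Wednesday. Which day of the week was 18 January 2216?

Thursday

Count forward from the earlier date (January 18, 2216) to the later (March 13, 2216):
January 2216: 31 − 18 = 13 days remain.
Then February 2216 (29): 29 days.
March 1–13, 2216: 13 days.
Total: 13 + 29 + 13 = 55 days.
55 mod 7 = 6, so 6 days before Wednesday is Thursday.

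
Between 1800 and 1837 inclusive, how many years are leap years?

Years divisible by 4 in [1800, 1837]: 1800, 1804, 1808, 1812, 1816, 1820, 1824, 1828, 1832, 1836.
Of these, 1800 is divisible by 100 but not 400, so not leap.
Leap years: 10 − 1 = 9.

9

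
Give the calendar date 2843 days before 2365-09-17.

2357-12-05

Count 2843 days before September 17, 2365:
Day-of-year of December 5, 2357: 339.
Day-of-year of September 17, 2365: 260.
2357 has 365 days, so 365 − 339 = 26 days remain in 2357.
Full years 2358–2364: 5 common + 2 leap = 5×365 + 2×366 = 2557 days.
Total: 26 + 2557 + 260 = 2843 days.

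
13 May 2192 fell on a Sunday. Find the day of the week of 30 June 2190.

Count forward from the earlier date (June 30, 2190) to the later (May 13, 2192):
Day-of-year of June 30, 2190: 181.
Day-of-year of May 13, 2192: 134.
2190 has 365 days, so 365 − 181 = 184 days remain in 2190.
Full years: 2191: 365. Sum = 365.
Total: 184 + 365 + 134 = 683 days.
683 mod 7 = 4, so 4 days before Sunday is Wednesday.

Wednesday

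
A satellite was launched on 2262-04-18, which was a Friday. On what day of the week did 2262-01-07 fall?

Tuesday

Count forward from the earlier date (January 7, 2262) to the later (April 18, 2262):
January 2262: 31 − 7 = 24 days remain.
Then February 2262 (28), March (31): 28 + 31 = 59 days.
April 1–18, 2262: 18 days.
Total: 24 + 59 + 18 = 101 days.
101 mod 7 = 3, so 3 days before Friday is Tuesday.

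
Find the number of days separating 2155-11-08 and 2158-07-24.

989

Day-of-year of November 8, 2155: 312.
Day-of-year of July 24, 2158: 205.
2155 has 365 days, so 365 − 312 = 53 days remain in 2155.
Full years: 2156: 366; 2157: 365. Sum = 731.
Total: 53 + 731 + 205 = 989 days.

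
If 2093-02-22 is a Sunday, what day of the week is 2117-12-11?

Day-of-year of February 22, 2093: 53.
Day-of-year of December 11, 2117: 345.
2093 has 365 days, so 365 − 53 = 312 days remain in 2093.
Full years 2094–2116: 18 common + 5 leap = 18×365 + 5×366 = 8400 days.
Total: 312 + 8400 + 345 = 9057 days.
9057 mod 7 = 6, so 6 days after Sunday is Saturday.

Saturday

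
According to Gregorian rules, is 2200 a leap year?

No

2200 is not a leap year (divisible by 100 but not 400).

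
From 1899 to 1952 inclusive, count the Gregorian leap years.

Years divisible by 4: 1900, 1904, …, 1952 — 14 in all.
Of these, 1900 is divisible by 100 but not 400, so not leap.
Leap years: 14 − 1 = 13.

13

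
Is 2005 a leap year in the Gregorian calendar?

2005 is not a leap year.

No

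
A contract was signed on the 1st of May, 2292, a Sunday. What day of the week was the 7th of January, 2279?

Count forward from the earlier date (January 7, 2279) to the later (May 1, 2292):
Day-of-year of January 7, 2279: 7.
Day-of-year of May 1, 2292: 122.
2279 has 365 days, so 365 − 7 = 358 days remain in 2279.
Full years 2280–2291: 9 common + 3 leap = 9×365 + 3×366 = 4383 days.
Total: 358 + 4383 + 122 = 4863 days.
4863 mod 7 = 5, so 5 days before Sunday is Tuesday.

Tuesday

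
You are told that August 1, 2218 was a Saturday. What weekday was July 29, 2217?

Tuesday

Count forward from the earlier date (July 29, 2217) to the later (August 1, 2218):
Day-of-year of July 29, 2217: 210.
Day-of-year of August 1, 2218: 213.
2217 has 365 days, so 365 − 210 = 155 days remain in 2217.
Total: 155 + 213 = 368 days.
368 mod 7 = 4, so 4 days before Saturday is Tuesday.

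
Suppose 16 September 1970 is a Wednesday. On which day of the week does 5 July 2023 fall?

Wednesday

From September 16, 1970 to September 16, 2022: 52 years, of which 13 contain a Feb 29 — 39×365 + 13×366 = 18993 days.
(2000 is a leap year (divisible by 400).)
September 2022: 30 − 16 = 14 days remain.
Then 9 full months totalling 273 days.
July 1–5, 2023: 5 days.
Residual: 292 days.
Total: 19285 days.
19285 is a multiple of 7, so 5 July 2023 falls on the same weekday: Wednesday.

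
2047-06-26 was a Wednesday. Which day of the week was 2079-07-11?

Tuesday

Day-of-year of June 26, 2047: 177.
Day-of-year of July 11, 2079: 192.
2047 has 365 days, so 365 − 177 = 188 days remain in 2047.
Full years 2048–2078: 23 common + 8 leap = 23×365 + 8×366 = 11323 days.
Total: 188 + 11323 + 192 = 11703 days.
11703 mod 7 = 6, so 6 days after Wednesday is Tuesday.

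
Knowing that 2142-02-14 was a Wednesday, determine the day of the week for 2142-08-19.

February 2142: 28 − 14 = 14 days remain (2142 is not a leap year, so February has 28 days).
Then March (31), April (30), May (31), June (30), July (31): 31 + 30 + 31 + 30 + 31 = 153 days.
August 1–19, 2142: 19 days.
Total: 14 + 153 + 19 = 186 days.
186 mod 7 = 4, so 4 days after Wednesday is Sunday.

Sunday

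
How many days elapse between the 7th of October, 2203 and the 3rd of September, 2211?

2888

Day-of-year of October 7, 2203: 280.
Day-of-year of September 3, 2211: 246.
2203 has 365 days, so 365 − 280 = 85 days remain in 2203.
Full years 2204–2210: 5 common + 2 leap = 5×365 + 2×366 = 2557 days.
Total: 85 + 2557 + 246 = 2888 days.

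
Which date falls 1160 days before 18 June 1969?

15 April 1966

Count 1160 days before June 18, 1969:
Day-of-year of April 15, 1966: 105.
Day-of-year of June 18, 1969: 169.
1966 has 365 days, so 365 − 105 = 260 days remain in 1966.
Full years: 1967: 365; 1968: 366. Sum = 731.
Total: 260 + 731 + 169 = 1160 days.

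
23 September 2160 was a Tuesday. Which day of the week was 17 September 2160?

Wednesday

Count forward from the earlier date (September 17, 2160) to the later (September 23, 2160):
Within September 2160: 23 − 17 = 6 days.
6 mod 7 = 6, so 6 days before Tuesday is Wednesday.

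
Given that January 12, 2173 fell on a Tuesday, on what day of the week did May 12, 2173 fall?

January 2173: 31 − 12 = 19 days remain.
Then February 2173 (28), March (31), April (30): 28 + 31 + 30 = 89 days.
May 1–12, 2173: 12 days.
Total: 19 + 89 + 12 = 120 days.
120 mod 7 = 1, so 1 day after Tuesday is Wednesday.

Wednesday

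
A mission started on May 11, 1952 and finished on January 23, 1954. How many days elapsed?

622

May 1952: 31 − 11 = 20 days remain.
Then 19 full months totalling 579 days.
January 1–23, 1954: 23 days.
Total: 20 + 579 + 23 = 622 days.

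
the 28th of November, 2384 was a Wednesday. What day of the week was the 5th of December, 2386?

Friday

Day-of-year of November 28, 2384: 333.
Day-of-year of December 5, 2386: 339.
2384 has 366 days, so 366 − 333 = 33 days remain in 2384.
Full years: 2385: 365. Sum = 365.
Total: 33 + 365 + 339 = 737 days.
737 mod 7 = 2, so 2 days after Wednesday is Friday.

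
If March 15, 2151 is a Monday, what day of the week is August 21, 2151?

March 2151: 31 − 15 = 16 days remain.
Then April (30), May (31), June (30), July (31): 30 + 31 + 30 + 31 = 122 days.
August 1–21, 2151: 21 days.
Total: 16 + 122 + 21 = 159 days.
159 mod 7 = 5, so 5 days after Monday is Saturday.

Saturday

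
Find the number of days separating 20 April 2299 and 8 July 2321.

Day-of-year of April 20, 2299: 110.
Day-of-year of July 8, 2321: 189.
2299 has 365 days, so 365 − 110 = 255 days remain in 2299.
Full years 2300–2320: 16 common + 5 leap = 16×365 + 5×366 = 7670 days.
Total: 255 + 7670 + 189 = 8114 days.

8114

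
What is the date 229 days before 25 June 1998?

8 November 1997

Count 229 days before June 25, 1998:
Day-of-year of November 8, 1997: 312.
Day-of-year of June 25, 1998: 176.
1997 has 365 days, so 365 − 312 = 53 days remain in 1997.
Total: 53 + 176 = 229 days.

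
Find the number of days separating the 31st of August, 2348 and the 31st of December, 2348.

122

August 2348: 31 − 31 = 0 days remain.
Then September (30), October (31), November (30): 30 + 31 + 30 = 91 days.
December 1–31, 2348: 31 days.
Total: 0 + 91 + 31 = 122 days.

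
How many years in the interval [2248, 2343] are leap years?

23

Years divisible by 4: 2248, 2252, …, 2340 — 24 in all.
Of these, 2300 is divisible by 100 but not 400, so not leap.
Leap years: 24 − 1 = 23.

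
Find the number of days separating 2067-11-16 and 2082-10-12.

5444

Day-of-year of November 16, 2067: 320.
Day-of-year of October 12, 2082: 285.
2067 has 365 days, so 365 − 320 = 45 days remain in 2067.
Full years 2068–2081: 10 common + 4 leap = 10×365 + 4×366 = 5114 days.
Total: 45 + 5114 + 285 = 5444 days.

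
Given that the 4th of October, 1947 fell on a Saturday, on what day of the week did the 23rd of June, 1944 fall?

Count forward from the earlier date (June 23, 1944) to the later (October 4, 1947):
June 23, 1944 → June 23, 1945: 365 days.
June 23, 1945 → June 23, 1946: 365 days.
June 23, 1946 → June 23, 1947: 365 days.
June 1947: 30 − 23 = 7 days remain.
Then July (31), August (31), September (30): 31 + 31 + 30 = 92 days.
October 1–4, 1947: 4 days.
Residual: 103 days.
Total: 1198 days.
1198 mod 7 = 1, so 1 day before Saturday is Friday.

Friday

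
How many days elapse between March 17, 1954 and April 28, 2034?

From March 17, 1954 to March 17, 2034: 80 years, of which 20 contain a Feb 29 — 60×365 + 20×366 = 29220 days.
(2000 is a leap year (divisible by 400).)
March 2034: 31 − 17 = 14 days remain.
April 1–28, 2034: 28 days.
Residual: 42 days.
Total: 29262 days.

29262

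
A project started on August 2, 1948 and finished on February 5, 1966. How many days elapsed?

6396

From August 2, 1948 to August 2, 1965: 17 years, of which 4 contain a Feb 29 — 13×365 + 4×366 = 6209 days.
August 1965: 31 − 2 = 29 days remain.
Then September (30), October (31), November (30), December (31), January (31): 30 + 31 + 30 + 31 + 31 = 153 days.
February 1–5, 1966: 5 days (1966 is not a leap year).
Residual: 187 days.
Total: 6396 days.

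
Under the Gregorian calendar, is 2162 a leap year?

2162 is not a leap year.

No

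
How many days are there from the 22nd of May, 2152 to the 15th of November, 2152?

177

May 2152: 31 − 22 = 9 days remain.
Then June (30), July (31), August (31), September (30), October (31): 30 + 31 + 31 + 30 + 31 = 153 days.
November 1–15, 2152: 15 days.
Total: 9 + 153 + 15 = 177 days.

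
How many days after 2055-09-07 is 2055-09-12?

5

Within September 2055: 12 − 7 = 5 days.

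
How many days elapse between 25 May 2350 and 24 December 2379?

10805

Day-of-year of May 25, 2350: 145.
Day-of-year of December 24, 2379: 358.
2350 has 365 days, so 365 − 145 = 220 days remain in 2350.
Full years 2351–2378: 21 common + 7 leap = 21×365 + 7×366 = 10227 days.
Total: 220 + 10227 + 358 = 10805 days.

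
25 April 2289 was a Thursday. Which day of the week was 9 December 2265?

Count forward from the earlier date (December 9, 2265) to the later (April 25, 2289):
Day-of-year of December 9, 2265: 343.
Day-of-year of April 25, 2289: 115.
2265 has 365 days, so 365 − 343 = 22 days remain in 2265.
Full years 2266–2288: 17 common + 6 leap = 17×365 + 6×366 = 8401 days.
Total: 22 + 8401 + 115 = 8538 days.
8538 mod 7 = 5, so 5 days before Thursday is Saturday.

Saturday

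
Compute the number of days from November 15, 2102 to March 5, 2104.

476

Day-of-year of November 15, 2102: 319.
Day-of-year of March 5, 2104: 65.
2102 has 365 days, so 365 − 319 = 46 days remain in 2102.
Full years: 2103: 365. Sum = 365.
Total: 46 + 365 + 65 = 476 days.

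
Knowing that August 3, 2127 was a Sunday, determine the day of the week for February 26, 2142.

Day-of-year of August 3, 2127: 215.
Day-of-year of February 26, 2142: 57.
2127 has 365 days, so 365 − 215 = 150 days remain in 2127.
Full years 2128–2141: 10 common + 4 leap = 10×365 + 4×366 = 5114 days.
Total: 150 + 5114 + 57 = 5321 days.
5321 mod 7 = 1, so 1 day after Sunday is Monday.

Monday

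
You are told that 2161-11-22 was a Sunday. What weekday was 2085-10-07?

Count forward from the earlier date (October 7, 2085) to the later (November 22, 2161):
Day-of-year of October 7, 2085: 280.
Day-of-year of November 22, 2161: 326.
2085 has 365 days, so 365 − 280 = 85 days remain in 2085.
Full years 2086–2160: 57 common + 18 leap = 57×365 + 18×366 = 27393 days.
Total: 85 + 27393 + 326 = 27804 days.
27804 is a multiple of 7, so 2085-10-07 falls on the same weekday: Sunday.

Sunday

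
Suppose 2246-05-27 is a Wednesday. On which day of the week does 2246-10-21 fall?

May 2246: 31 − 27 = 4 days remain.
Then June (30), July (31), August (31), September (30): 30 + 31 + 31 + 30 = 122 days.
October 1–21, 2246: 21 days.
Total: 4 + 122 + 21 = 147 days.
147 is a multiple of 7, so 2246-10-21 falls on the same weekday: Wednesday.

Wednesday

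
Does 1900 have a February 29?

No

1900 is not a leap year (divisible by 100 but not 400).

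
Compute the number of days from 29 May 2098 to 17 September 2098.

May 2098: 31 − 29 = 2 days remain.
Then June (30), July (31), August (31): 30 + 31 + 31 = 92 days.
September 1–17, 2098: 17 days.
Total: 2 + 92 + 17 = 111 days.

111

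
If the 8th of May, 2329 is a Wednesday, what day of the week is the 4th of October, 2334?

Thursday

May 8, 2329 → May 8, 2330: 365 days.
May 8, 2330 → May 8, 2331: 365 days.
May 8, 2331 → May 8, 2332: 366 days (2332 is a leap year).
May 8, 2332 → May 8, 2333: 365 days.
May 8, 2333 → May 8, 2334: 365 days.
May 2334: 31 − 8 = 23 days remain.
Then June (30), July (31), August (31), September (30): 30 + 31 + 31 + 30 = 122 days.
October 1–4, 2334: 4 days.
Residual: 149 days.
Total: 1975 days.
1975 mod 7 = 1, so 1 day after Wednesday is Thursday.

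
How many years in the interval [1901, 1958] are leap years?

14

Years divisible by 4: 1904, 1908, …, 1956 — 14 in all.
No century exceptions apply. Count: 14.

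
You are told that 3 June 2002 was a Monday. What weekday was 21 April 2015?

Tuesday

From June 3, 2002 to June 3, 2014: 12 years, of which 3 contain a Feb 29 — 9×365 + 3×366 = 4383 days.
June 2014: 30 − 3 = 27 days remain.
Then 9 full months totalling 274 days.
April 1–21, 2015: 21 days.
Residual: 322 days.
Total: 4705 days.
4705 mod 7 = 1, so 1 day after Monday is Tuesday.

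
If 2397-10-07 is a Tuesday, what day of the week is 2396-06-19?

Wednesday

Count forward from the earlier date (June 19, 2396) to the later (October 7, 2397):
Day-of-year of June 19, 2396: 171.
Day-of-year of October 7, 2397: 280.
2396 has 366 days, so 366 − 171 = 195 days remain in 2396.
Total: 195 + 280 = 475 days.
475 mod 7 = 6, so 6 days before Tuesday is Wednesday.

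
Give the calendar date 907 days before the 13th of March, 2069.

the 18th of September, 2066

Count 907 days before March 13, 2069:
September 18, 2066 → September 18, 2067: 365 days.
September 18, 2067 → September 18, 2068: 366 days (2068 is a leap year).
September 2068: 30 − 18 = 12 days remain.
Then October (31), November (30), December (31), January (31), February 2069 (28): 31 + 30 + 31 + 31 + 28 = 151 days.
March 1–13, 2069: 13 days.
Residual: 176 days.
Total: 907 days.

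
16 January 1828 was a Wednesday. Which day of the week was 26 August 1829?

January 16, 1828 → January 16, 1829: 366 days (1828 is a leap year).
January 1829: 31 − 16 = 15 days remain.
Then February 1829 (28), March (31), April (30), May (31), June (30), July (31): 28 + 31 + 30 + 31 + 30 + 31 = 181 days.
August 1–26, 1829: 26 days.
Residual: 222 days.
Total: 588 days.
588 is a multiple of 7, so 26 August 1829 falls on the same weekday: Wednesday.

Wednesday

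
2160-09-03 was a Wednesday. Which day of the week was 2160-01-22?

Tuesday

Count forward from the earlier date (January 22, 2160) to the later (September 3, 2160):
January 2160: 31 − 22 = 9 days remain.
Then February 2160 (29), March (31), April (30), May (31), June (30), July (31), August (31): 29 + 31 + 30 + 31 + 30 + 31 + 31 = 213 days.
September 1–3, 2160: 3 days.
Total: 9 + 213 + 3 = 225 days.
225 mod 7 = 1, so 1 day before Wednesday is Tuesday.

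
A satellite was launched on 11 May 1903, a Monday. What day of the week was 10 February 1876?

Count forward from the earlier date (February 10, 1876) to the later (May 11, 1903):
From February 10, 1876 to February 10, 1903: 27 years, of which 6 contain a Feb 29 — 21×365 + 6×366 = 9861 days.
(1900 is not a leap year (divisible by 100 but not 400).)
February 1903: 28 − 10 = 18 days remain (1903 is not a leap year, so February has 28 days).
Then March (31), April (30): 31 + 30 = 61 days.
May 1–11, 1903: 11 days.
Residual: 90 days.
Total: 9951 days.
9951 mod 7 = 4, so 4 days before Monday is Thursday.

Thursday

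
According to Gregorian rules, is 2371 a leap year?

2371 is not a leap year.

No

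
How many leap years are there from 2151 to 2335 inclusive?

Years divisible by 4: 2152, 2156, …, 2332 — 46 in all.
Of these, 2200, 2300 are divisible by 100 but not 400, so not leap.
Leap years: 46 − 2 = 44.

44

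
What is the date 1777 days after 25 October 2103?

5 September 2108

Count 1777 days after October 25, 2103:
Day-of-year of October 25, 2103: 298.
Day-of-year of September 5, 2108: 249.
2103 has 365 days, so 365 − 298 = 67 days remain in 2103.
Full years: 2104: 366; 2105: 365; 2106: 365; 2107: 365. Sum = 1461.
Total: 67 + 1461 + 249 = 1777 days.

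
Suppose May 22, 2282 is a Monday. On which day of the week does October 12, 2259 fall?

Wednesday

Count forward from the earlier date (October 12, 2259) to the later (May 22, 2282):
Day-of-year of October 12, 2259: 285.
Day-of-year of May 22, 2282: 142.
2259 has 365 days, so 365 − 285 = 80 days remain in 2259.
Full years 2260–2281: 16 common + 6 leap = 16×365 + 6×366 = 8036 days.
Total: 80 + 8036 + 142 = 8258 days.
8258 mod 7 = 5, so 5 days before Monday is Wednesday.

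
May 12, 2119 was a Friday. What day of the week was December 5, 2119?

Tuesday

May 2119: 31 − 12 = 19 days remain.
Then June (30), July (31), August (31), September (30), October (31), November (30): 30 + 31 + 31 + 30 + 31 + 30 = 183 days.
December 1–5, 2119: 5 days.
Total: 19 + 183 + 5 = 207 days.
207 mod 7 = 4, so 4 days after Friday is Tuesday.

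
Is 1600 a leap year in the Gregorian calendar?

Yes

1600 is a leap year (divisible by 400).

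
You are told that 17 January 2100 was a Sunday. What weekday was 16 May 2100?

Sunday

January 2100: 31 − 17 = 14 days remain.
Then February 2100 (28), March (31), April (30): 28 + 31 + 30 = 89 days.
May 1–16, 2100: 16 days.
Total: 14 + 89 + 16 = 119 days.
119 is a multiple of 7, so 16 May 2100 falls on the same weekday: Sunday.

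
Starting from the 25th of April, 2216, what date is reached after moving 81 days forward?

the 15th of July, 2216

Count 81 days after April 25, 2216:
April 2216: 30 − 25 = 5 days remain.
Then May (31), June (30): 31 + 30 = 61 days.
July 1–15, 2216: 15 days.
Total: 5 + 61 + 15 = 81 days.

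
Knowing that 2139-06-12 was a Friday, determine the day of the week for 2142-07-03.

June 12, 2139 → June 12, 2140: 366 days (2140 is a leap year).
June 12, 2140 → June 12, 2141: 365 days.
June 12, 2141 → June 12, 2142: 365 days.
June 2142: 30 − 12 = 18 days remain.
July 1–3, 2142: 3 days.
Residual: 21 days.
Total: 1117 days.
1117 mod 7 = 4, so 4 days after Friday is Tuesday.

Tuesday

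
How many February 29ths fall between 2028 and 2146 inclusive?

29

Years divisible by 4: 2028, 2032, …, 2144 — 30 in all.
Of these, 2100 is divisible by 100 but not 400, so not leap.
Leap years: 30 − 1 = 29.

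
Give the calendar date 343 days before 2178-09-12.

2177-10-04

Count 343 days before September 12, 2178:
October 2177: 31 − 4 = 27 days remain.
Then 10 full months totalling 304 days.
September 1–12, 2178: 12 days.
Total: 27 + 304 + 12 = 343 days.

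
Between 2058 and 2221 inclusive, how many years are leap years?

39

Years divisible by 4: 2060, 2064, …, 2220 — 41 in all.
Of these, 2100, 2200 are divisible by 100 but not 400, so not leap.
Leap years: 41 − 2 = 39.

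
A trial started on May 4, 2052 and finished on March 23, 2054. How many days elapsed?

688

May 4, 2052 → May 4, 2053: 365 days.
May 2053: 31 − 4 = 27 days remain.
Then 9 full months totalling 273 days.
March 1–23, 2054: 23 days.
Residual: 323 days.
Total: 688 days.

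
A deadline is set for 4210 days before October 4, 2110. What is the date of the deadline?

March 25, 2099

Count 4210 days before October 4, 2110:
From March 25, 2099 to March 25, 2110: 11 years, of which 2 contain a Feb 29 — 9×365 + 2×366 = 4017 days.
(2100 is not a leap year (divisible by 100 but not 400).)
March 2110: 31 − 25 = 6 days remain.
Then April (30), May (31), June (30), July (31), August (31), September (30): 30 + 31 + 30 + 31 + 31 + 30 = 183 days.
October 1–4, 2110: 4 days.
Residual: 193 days.
Total: 4210 days.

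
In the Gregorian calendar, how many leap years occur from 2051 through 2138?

Years divisible by 4: 2052, 2056, …, 2136 — 22 in all.
Of these, 2100 is divisible by 100 but not 400, so not leap.
Leap years: 22 − 1 = 21.

21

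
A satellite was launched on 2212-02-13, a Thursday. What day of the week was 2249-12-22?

Saturday

From February 13, 2212 to February 13, 2249: 37 years, of which 10 contain a Feb 29 — 27×365 + 10×366 = 13515 days.
February 2249: 28 − 13 = 15 days remain (2249 is not a leap year, so February has 28 days).
Then 9 full months totalling 275 days.
December 1–22, 2249: 22 days.
Residual: 312 days.
Total: 13827 days.
13827 mod 7 = 2, so 2 days after Thursday is Saturday.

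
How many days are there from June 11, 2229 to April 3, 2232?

Day-of-year of June 11, 2229: 162.
Day-of-year of April 3, 2232: 94.
2229 has 365 days, so 365 − 162 = 203 days remain in 2229.
Full years: 2230: 365; 2231: 365. Sum = 730.
Total: 203 + 730 + 94 = 1027 days.

1027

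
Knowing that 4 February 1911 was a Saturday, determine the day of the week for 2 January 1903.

Count forward from the earlier date (January 2, 1903) to the later (February 4, 1911):
Day-of-year of January 2, 1903: 2.
Day-of-year of February 4, 1911: 35.
1903 has 365 days, so 365 − 2 = 363 days remain in 1903.
Full years 1904–1910: 5 common + 2 leap = 5×365 + 2×366 = 2557 days.
Total: 363 + 2557 + 35 = 2955 days.
2955 mod 7 = 1, so 1 day before Saturday is Friday.

Friday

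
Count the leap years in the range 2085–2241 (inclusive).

Years divisible by 4: 2088, 2092, …, 2240 — 39 in all.
Of these, 2100, 2200 are divisible by 100 but not 400, so not leap.
Leap years: 39 − 2 = 37.

37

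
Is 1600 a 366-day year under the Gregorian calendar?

Yes

1600 is a leap year (divisible by 400).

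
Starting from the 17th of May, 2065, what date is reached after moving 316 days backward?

the 5th of July, 2064

Count 316 days before May 17, 2065:
July 2064: 31 − 5 = 26 days remain.
Then 9 full months totalling 273 days.
May 1–17, 2065: 17 days.
Total: 26 + 273 + 17 = 316 days.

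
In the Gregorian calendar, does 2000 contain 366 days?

Yes

2000 is a leap year (divisible by 400).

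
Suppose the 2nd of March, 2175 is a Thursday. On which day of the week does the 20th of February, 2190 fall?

From March 2, 2175 to March 2, 2189: 14 years, of which 4 contain a Feb 29 — 10×365 + 4×366 = 5114 days.
March 2189: 31 − 2 = 29 days remain.
Then 10 full months totalling 306 days.
February 1–20, 2190: 20 days (2190 is not a leap year).
Residual: 355 days.
Total: 5469 days.
5469 mod 7 = 2, so 2 days after Thursday is Saturday.

Saturday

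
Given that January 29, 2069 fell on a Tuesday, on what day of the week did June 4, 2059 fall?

Wednesday

Count forward from the earlier date (June 4, 2059) to the later (January 29, 2069):
Day-of-year of June 4, 2059: 155.
Day-of-year of January 29, 2069: 29.
2059 has 365 days, so 365 − 155 = 210 days remain in 2059.
Full years 2060–2068: 6 common + 3 leap = 6×365 + 3×366 = 3288 days.
Total: 210 + 3288 + 29 = 3527 days.
3527 mod 7 = 6, so 6 days before Tuesday is Wednesday.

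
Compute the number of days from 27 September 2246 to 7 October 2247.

Day-of-year of September 27, 2246: 270.
Day-of-year of October 7, 2247: 280.
2246 has 365 days, so 365 − 270 = 95 days remain in 2246.
Total: 95 + 280 = 375 days.

375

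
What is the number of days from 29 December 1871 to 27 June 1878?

2372

December 29, 1871 → December 29, 1872: 366 days (1872 is a leap year).
December 29, 1872 → December 29, 1873: 365 days.
December 29, 1873 → December 29, 1874: 365 days.
December 29, 1874 → December 29, 1875: 365 days.
December 29, 1875 → December 29, 1876: 366 days (1876 is a leap year).
December 29, 1876 → December 29, 1877: 365 days.
December 1877: 31 − 29 = 2 days remain.
Then January (31), February 1878 (28), March (31), April (30), May (31): 31 + 28 + 31 + 30 + 31 = 151 days.
June 1–27, 1878: 27 days.
Residual: 180 days.
Total: 2372 days.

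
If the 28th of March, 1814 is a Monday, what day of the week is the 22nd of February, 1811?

Friday

Count forward from the earlier date (February 22, 1811) to the later (March 28, 1814):
Day-of-year of February 22, 1811: 53.
Day-of-year of March 28, 1814: 87.
1811 has 365 days, so 365 − 53 = 312 days remain in 1811.
Full years: 1812: 366; 1813: 365. Sum = 731.
Total: 312 + 731 + 87 = 1130 days.
1130 mod 7 = 3, so 3 days before Monday is Friday.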